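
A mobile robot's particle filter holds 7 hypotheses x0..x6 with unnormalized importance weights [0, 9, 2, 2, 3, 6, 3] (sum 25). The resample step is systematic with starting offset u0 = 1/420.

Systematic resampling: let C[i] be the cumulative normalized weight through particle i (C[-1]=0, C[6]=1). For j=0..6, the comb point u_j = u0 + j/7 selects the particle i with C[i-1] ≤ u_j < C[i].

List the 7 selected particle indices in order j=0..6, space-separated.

C = [0, 9/25, 11/25, 13/25, 16/25, 22/25, 1]
j=0: u_0=1/420 ∈ [0, 9/25) → index 1
j=1: u_1=61/420 ∈ [0, 9/25) → index 1
j=2: u_2=121/420 ∈ [0, 9/25) → index 1
j=3: u_3=181/420 ∈ [9/25, 11/25) → index 2
j=4: u_4=241/420 ∈ [13/25, 16/25) → index 4
j=5: u_5=43/60 ∈ [16/25, 22/25) → index 5
j=6: u_6=361/420 ∈ [16/25, 22/25) → index 5

1 1 1 2 4 5 5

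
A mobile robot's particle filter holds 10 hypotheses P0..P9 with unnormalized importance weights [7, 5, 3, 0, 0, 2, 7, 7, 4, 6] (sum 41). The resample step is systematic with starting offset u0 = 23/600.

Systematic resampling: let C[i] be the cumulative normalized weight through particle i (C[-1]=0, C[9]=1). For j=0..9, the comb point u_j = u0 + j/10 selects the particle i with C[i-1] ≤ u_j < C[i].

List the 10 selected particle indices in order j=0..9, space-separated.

C = [7/41, 12/41, 15/41, 15/41, 15/41, 17/41, 24/41, 31/41, 35/41, 1]
j=0: u_0=23/600 ∈ [0, 7/41) → index 0
j=1: u_1=83/600 ∈ [0, 7/41) → index 0
j=2: u_2=143/600 ∈ [7/41, 12/41) → index 1
j=3: u_3=203/600 ∈ [12/41, 15/41) → index 2
j=4: u_4=263/600 ∈ [17/41, 24/41) → index 6
j=5: u_5=323/600 ∈ [17/41, 24/41) → index 6
j=6: u_6=383/600 ∈ [24/41, 31/41) → index 7
j=7: u_7=443/600 ∈ [24/41, 31/41) → index 7
j=8: u_8=503/600 ∈ [31/41, 35/41) → index 8
j=9: u_9=563/600 ∈ [35/41, 1) → index 9

0 0 1 2 6 6 7 7 8 9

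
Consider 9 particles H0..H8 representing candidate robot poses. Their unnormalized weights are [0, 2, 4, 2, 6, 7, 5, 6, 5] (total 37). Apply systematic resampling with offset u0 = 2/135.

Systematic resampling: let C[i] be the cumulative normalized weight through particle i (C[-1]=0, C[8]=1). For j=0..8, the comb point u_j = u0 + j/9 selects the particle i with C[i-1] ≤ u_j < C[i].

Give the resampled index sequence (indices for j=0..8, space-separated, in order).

C = [0, 2/37, 6/37, 8/37, 14/37, 21/37, 26/37, 32/37, 1]
j=0: u_0=2/135 ∈ [0, 2/37) → index 1
j=1: u_1=17/135 ∈ [2/37, 6/37) → index 2
j=2: u_2=32/135 ∈ [8/37, 14/37) → index 4
j=3: u_3=47/135 ∈ [8/37, 14/37) → index 4
j=4: u_4=62/135 ∈ [14/37, 21/37) → index 5
j=5: u_5=77/135 ∈ [21/37, 26/37) → index 6
j=6: u_6=92/135 ∈ [21/37, 26/37) → index 6
j=7: u_7=107/135 ∈ [26/37, 32/37) → index 7
j=8: u_8=122/135 ∈ [32/37, 1) → index 8

1 2 4 4 5 6 6 7 8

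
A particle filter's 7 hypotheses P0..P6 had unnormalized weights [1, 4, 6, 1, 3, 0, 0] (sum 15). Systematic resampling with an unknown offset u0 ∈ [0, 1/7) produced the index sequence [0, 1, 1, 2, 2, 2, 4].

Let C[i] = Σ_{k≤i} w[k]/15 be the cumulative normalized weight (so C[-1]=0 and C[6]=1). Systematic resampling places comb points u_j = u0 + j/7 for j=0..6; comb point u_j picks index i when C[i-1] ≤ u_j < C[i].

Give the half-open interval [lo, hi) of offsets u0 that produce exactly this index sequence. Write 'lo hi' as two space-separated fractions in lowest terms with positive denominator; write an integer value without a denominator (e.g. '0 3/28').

0 2/105

C = [1/15, 1/3, 11/15, 4/5, 1, 1, 1]
j=0 picked index 0: u0 ∈ [0, 1/15)
j=1 picked index 1: u0 ∈ [-8/105, 4/21)
j=2 picked index 1: u0 ∈ [-23/105, 1/21)
j=3 picked index 2: u0 ∈ [-2/21, 32/105)
j=4 picked index 2: u0 ∈ [-5/21, 17/105)
j=5 picked index 2: u0 ∈ [-8/21, 2/105)
j=6 picked index 4: u0 ∈ [-2/35, 1/7)
intersection: [0, 2/105)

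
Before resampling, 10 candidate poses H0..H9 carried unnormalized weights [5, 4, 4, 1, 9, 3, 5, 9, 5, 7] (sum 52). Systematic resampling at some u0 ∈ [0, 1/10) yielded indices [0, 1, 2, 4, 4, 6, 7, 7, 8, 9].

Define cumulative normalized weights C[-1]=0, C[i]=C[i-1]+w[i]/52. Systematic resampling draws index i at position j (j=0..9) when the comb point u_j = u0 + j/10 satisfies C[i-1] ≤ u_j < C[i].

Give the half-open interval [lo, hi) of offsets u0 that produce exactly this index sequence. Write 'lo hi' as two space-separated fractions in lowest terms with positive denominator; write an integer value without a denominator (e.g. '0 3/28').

0 11/260

C = [5/52, 9/52, 1/4, 7/26, 23/52, 1/2, 31/52, 10/13, 45/52, 1]
j=0 picked index 0: u0 ∈ [0, 5/52)
j=1 picked index 1: u0 ∈ [-1/260, 19/260)
j=2 picked index 2: u0 ∈ [-7/260, 1/20)
j=3 picked index 4: u0 ∈ [-2/65, 37/260)
j=4 picked index 4: u0 ∈ [-17/130, 11/260)
j=5 picked index 6: u0 ∈ [0, 5/52)
j=6 picked index 7: u0 ∈ [-1/260, 11/65)
j=7 picked index 7: u0 ∈ [-27/260, 9/130)
j=8 picked index 8: u0 ∈ [-2/65, 17/260)
j=9 picked index 9: u0 ∈ [-9/260, 1/10)
intersection: [0, 11/260)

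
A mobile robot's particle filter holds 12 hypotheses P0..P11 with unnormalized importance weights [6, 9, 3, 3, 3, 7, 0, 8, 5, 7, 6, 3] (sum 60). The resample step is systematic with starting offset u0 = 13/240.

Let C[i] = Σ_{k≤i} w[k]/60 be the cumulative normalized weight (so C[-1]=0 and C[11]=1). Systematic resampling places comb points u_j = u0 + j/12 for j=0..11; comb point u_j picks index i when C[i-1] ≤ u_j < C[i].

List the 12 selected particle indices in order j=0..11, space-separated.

0 1 1 3 4 5 7 7 8 9 10 11

C = [1/10, 1/4, 3/10, 7/20, 2/5, 31/60, 31/60, 13/20, 11/15, 17/20, 19/20, 1]
j=0: u_0=13/240 ∈ [0, 1/10) → index 0
j=1: u_1=11/80 ∈ [1/10, 1/4) → index 1
j=2: u_2=53/240 ∈ [1/10, 1/4) → index 1
j=3: u_3=73/240 ∈ [3/10, 7/20) → index 3
j=4: u_4=31/80 ∈ [7/20, 2/5) → index 4
j=5: u_5=113/240 ∈ [2/5, 31/60) → index 5
j=6: u_6=133/240 ∈ [31/60, 13/20) → index 7
j=7: u_7=51/80 ∈ [31/60, 13/20) → index 7
j=8: u_8=173/240 ∈ [13/20, 11/15) → index 8
j=9: u_9=193/240 ∈ [11/15, 17/20) → index 9
j=10: u_10=71/80 ∈ [17/20, 19/20) → index 10
j=11: u_11=233/240 ∈ [19/20, 1) → index 11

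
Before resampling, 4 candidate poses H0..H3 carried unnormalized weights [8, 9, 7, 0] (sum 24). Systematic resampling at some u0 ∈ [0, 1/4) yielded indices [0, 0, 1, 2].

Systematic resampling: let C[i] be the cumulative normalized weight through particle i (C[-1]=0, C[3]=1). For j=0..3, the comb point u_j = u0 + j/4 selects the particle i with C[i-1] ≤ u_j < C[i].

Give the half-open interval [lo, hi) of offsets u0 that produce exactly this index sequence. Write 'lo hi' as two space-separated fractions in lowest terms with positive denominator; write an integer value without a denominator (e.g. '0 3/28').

C = [1/3, 17/24, 1, 1]
j=0 picked index 0: u0 ∈ [0, 1/3)
j=1 picked index 0: u0 ∈ [-1/4, 1/12)
j=2 picked index 1: u0 ∈ [-1/6, 5/24)
j=3 picked index 2: u0 ∈ [-1/24, 1/4)
intersection: [0, 1/12)

0 1/12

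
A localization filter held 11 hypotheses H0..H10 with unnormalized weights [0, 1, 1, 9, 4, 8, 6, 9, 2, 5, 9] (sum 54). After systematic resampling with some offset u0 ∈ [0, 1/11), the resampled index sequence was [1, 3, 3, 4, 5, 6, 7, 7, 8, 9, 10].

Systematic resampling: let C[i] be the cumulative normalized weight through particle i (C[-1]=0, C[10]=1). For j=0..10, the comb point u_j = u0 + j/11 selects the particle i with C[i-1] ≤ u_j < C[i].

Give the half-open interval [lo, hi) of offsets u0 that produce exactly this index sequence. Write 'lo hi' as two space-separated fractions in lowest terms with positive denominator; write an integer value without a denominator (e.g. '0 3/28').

0 1/198

C = [0, 1/54, 1/27, 11/54, 5/18, 23/54, 29/54, 19/27, 20/27, 5/6, 1]
j=0 picked index 1: u0 ∈ [0, 1/54)
j=1 picked index 3: u0 ∈ [-16/297, 67/594)
j=2 picked index 3: u0 ∈ [-43/297, 13/594)
j=3 picked index 4: u0 ∈ [-41/594, 1/198)
j=4 picked index 5: u0 ∈ [-17/198, 37/594)
j=5 picked index 6: u0 ∈ [-17/594, 49/594)
j=6 picked index 7: u0 ∈ [-5/594, 47/297)
j=7 picked index 7: u0 ∈ [-59/594, 20/297)
j=8 picked index 8: u0 ∈ [-7/297, 4/297)
j=9 picked index 9: u0 ∈ [-23/297, 1/66)
j=10 picked index 10: u0 ∈ [-5/66, 1/11)
intersection: [0, 1/198)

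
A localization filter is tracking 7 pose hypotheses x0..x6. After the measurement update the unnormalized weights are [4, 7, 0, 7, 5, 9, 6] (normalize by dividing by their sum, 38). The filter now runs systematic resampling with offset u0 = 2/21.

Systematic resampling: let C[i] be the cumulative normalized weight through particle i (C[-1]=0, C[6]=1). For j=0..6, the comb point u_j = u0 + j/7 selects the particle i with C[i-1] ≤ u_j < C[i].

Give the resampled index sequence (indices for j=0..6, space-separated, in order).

C = [2/19, 11/38, 11/38, 9/19, 23/38, 16/19, 1]
j=0: u_0=2/21 ∈ [0, 2/19) → index 0
j=1: u_1=5/21 ∈ [2/19, 11/38) → index 1
j=2: u_2=8/21 ∈ [11/38, 9/19) → index 3
j=3: u_3=11/21 ∈ [9/19, 23/38) → index 4
j=4: u_4=2/3 ∈ [23/38, 16/19) → index 5
j=5: u_5=17/21 ∈ [23/38, 16/19) → index 5
j=6: u_6=20/21 ∈ [16/19, 1) → index 6

0 1 3 4 5 5 6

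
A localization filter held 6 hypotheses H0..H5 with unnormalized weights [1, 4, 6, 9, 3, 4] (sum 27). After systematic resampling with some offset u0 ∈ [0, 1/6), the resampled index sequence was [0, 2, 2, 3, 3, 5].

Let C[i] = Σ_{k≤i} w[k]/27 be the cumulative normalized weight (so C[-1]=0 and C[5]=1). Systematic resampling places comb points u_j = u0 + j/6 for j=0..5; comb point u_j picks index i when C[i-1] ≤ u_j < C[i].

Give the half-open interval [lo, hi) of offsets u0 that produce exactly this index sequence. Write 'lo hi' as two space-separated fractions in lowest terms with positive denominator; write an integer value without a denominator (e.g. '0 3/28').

1/54 1/27

C = [1/27, 5/27, 11/27, 20/27, 23/27, 1]
j=0 picked index 0: u0 ∈ [0, 1/27)
j=1 picked index 2: u0 ∈ [1/54, 13/54)
j=2 picked index 2: u0 ∈ [-4/27, 2/27)
j=3 picked index 3: u0 ∈ [-5/54, 13/54)
j=4 picked index 3: u0 ∈ [-7/27, 2/27)
j=5 picked index 5: u0 ∈ [1/54, 1/6)
intersection: [1/54, 1/27)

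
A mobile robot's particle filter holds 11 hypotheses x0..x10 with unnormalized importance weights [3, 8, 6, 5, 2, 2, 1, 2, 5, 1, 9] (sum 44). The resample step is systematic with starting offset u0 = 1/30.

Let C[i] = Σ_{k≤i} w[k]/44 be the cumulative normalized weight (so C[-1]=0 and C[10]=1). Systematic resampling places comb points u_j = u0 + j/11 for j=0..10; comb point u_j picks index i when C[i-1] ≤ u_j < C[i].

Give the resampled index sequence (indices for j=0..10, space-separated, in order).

0 1 1 2 3 3 5 8 8 10 10

C = [3/44, 1/4, 17/44, 1/2, 6/11, 13/22, 27/44, 29/44, 17/22, 35/44, 1]
j=0: u_0=1/30 ∈ [0, 3/44) → index 0
j=1: u_1=41/330 ∈ [3/44, 1/4) → index 1
j=2: u_2=71/330 ∈ [3/44, 1/4) → index 1
j=3: u_3=101/330 ∈ [1/4, 17/44) → index 2
j=4: u_4=131/330 ∈ [17/44, 1/2) → index 3
j=5: u_5=161/330 ∈ [17/44, 1/2) → index 3
j=6: u_6=191/330 ∈ [6/11, 13/22) → index 5
j=7: u_7=221/330 ∈ [29/44, 17/22) → index 8
j=8: u_8=251/330 ∈ [29/44, 17/22) → index 8
j=9: u_9=281/330 ∈ [35/44, 1) → index 10
j=10: u_10=311/330 ∈ [35/44, 1) → index 10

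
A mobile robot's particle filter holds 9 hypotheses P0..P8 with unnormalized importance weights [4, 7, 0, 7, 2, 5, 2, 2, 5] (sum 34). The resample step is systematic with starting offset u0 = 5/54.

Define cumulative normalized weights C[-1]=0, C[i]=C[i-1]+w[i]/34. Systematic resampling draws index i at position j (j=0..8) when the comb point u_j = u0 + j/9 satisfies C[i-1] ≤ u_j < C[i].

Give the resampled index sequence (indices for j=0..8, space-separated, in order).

0 1 1 3 4 5 6 8 8

C = [2/17, 11/34, 11/34, 9/17, 10/17, 25/34, 27/34, 29/34, 1]
j=0: u_0=5/54 ∈ [0, 2/17) → index 0
j=1: u_1=11/54 ∈ [2/17, 11/34) → index 1
j=2: u_2=17/54 ∈ [2/17, 11/34) → index 1
j=3: u_3=23/54 ∈ [11/34, 9/17) → index 3
j=4: u_4=29/54 ∈ [9/17, 10/17) → index 4
j=5: u_5=35/54 ∈ [10/17, 25/34) → index 5
j=6: u_6=41/54 ∈ [25/34, 27/34) → index 6
j=7: u_7=47/54 ∈ [29/34, 1) → index 8
j=8: u_8=53/54 ∈ [29/34, 1) → index 8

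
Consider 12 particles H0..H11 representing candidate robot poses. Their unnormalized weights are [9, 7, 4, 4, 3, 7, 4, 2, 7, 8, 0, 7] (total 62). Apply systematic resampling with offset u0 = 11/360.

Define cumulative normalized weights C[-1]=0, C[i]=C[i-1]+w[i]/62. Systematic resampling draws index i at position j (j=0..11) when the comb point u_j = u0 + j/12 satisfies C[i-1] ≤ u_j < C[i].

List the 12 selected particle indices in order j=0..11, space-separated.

C = [9/62, 8/31, 10/31, 12/31, 27/62, 17/31, 19/31, 20/31, 47/62, 55/62, 55/62, 1]
j=0: u_0=11/360 ∈ [0, 9/62) → index 0
j=1: u_1=41/360 ∈ [0, 9/62) → index 0
j=2: u_2=71/360 ∈ [9/62, 8/31) → index 1
j=3: u_3=101/360 ∈ [8/31, 10/31) → index 2
j=4: u_4=131/360 ∈ [10/31, 12/31) → index 3
j=5: u_5=161/360 ∈ [27/62, 17/31) → index 5
j=6: u_6=191/360 ∈ [27/62, 17/31) → index 5
j=7: u_7=221/360 ∈ [19/31, 20/31) → index 7
j=8: u_8=251/360 ∈ [20/31, 47/62) → index 8
j=9: u_9=281/360 ∈ [47/62, 55/62) → index 9
j=10: u_10=311/360 ∈ [47/62, 55/62) → index 9
j=11: u_11=341/360 ∈ [55/62, 1) → index 11

0 0 1 2 3 5 5 7 8 9 9 11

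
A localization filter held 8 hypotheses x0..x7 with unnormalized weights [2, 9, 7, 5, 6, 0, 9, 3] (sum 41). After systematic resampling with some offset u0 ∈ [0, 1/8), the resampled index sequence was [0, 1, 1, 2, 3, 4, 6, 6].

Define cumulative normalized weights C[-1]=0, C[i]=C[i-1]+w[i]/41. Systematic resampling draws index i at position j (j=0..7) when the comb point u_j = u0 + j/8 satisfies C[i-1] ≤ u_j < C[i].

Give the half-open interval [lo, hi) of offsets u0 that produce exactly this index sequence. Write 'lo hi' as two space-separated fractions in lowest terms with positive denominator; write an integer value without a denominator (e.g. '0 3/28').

C = [2/41, 11/41, 18/41, 23/41, 29/41, 29/41, 38/41, 1]
j=0 picked index 0: u0 ∈ [0, 2/41)
j=1 picked index 1: u0 ∈ [-25/328, 47/328)
j=2 picked index 1: u0 ∈ [-33/164, 3/164)
j=3 picked index 2: u0 ∈ [-35/328, 21/328)
j=4 picked index 3: u0 ∈ [-5/82, 5/82)
j=5 picked index 4: u0 ∈ [-21/328, 27/328)
j=6 picked index 6: u0 ∈ [-7/164, 29/164)
j=7 picked index 6: u0 ∈ [-55/328, 17/328)
intersection: [0, 3/164)

0 3/164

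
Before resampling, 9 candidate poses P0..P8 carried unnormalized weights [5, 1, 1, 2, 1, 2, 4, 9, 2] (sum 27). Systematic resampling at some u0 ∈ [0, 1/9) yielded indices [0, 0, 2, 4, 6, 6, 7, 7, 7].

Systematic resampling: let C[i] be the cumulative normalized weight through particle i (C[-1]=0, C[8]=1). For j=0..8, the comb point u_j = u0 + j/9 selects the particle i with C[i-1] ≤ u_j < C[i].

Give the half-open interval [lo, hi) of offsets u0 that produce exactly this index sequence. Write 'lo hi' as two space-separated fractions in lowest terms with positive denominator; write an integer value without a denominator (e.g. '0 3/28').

C = [5/27, 2/9, 7/27, 1/3, 10/27, 4/9, 16/27, 25/27, 1]
j=0 picked index 0: u0 ∈ [0, 5/27)
j=1 picked index 0: u0 ∈ [-1/9, 2/27)
j=2 picked index 2: u0 ∈ [0, 1/27)
j=3 picked index 4: u0 ∈ [0, 1/27)
j=4 picked index 6: u0 ∈ [0, 4/27)
j=5 picked index 6: u0 ∈ [-1/9, 1/27)
j=6 picked index 7: u0 ∈ [-2/27, 7/27)
j=7 picked index 7: u0 ∈ [-5/27, 4/27)
j=8 picked index 7: u0 ∈ [-8/27, 1/27)
intersection: [0, 1/27)

0 1/27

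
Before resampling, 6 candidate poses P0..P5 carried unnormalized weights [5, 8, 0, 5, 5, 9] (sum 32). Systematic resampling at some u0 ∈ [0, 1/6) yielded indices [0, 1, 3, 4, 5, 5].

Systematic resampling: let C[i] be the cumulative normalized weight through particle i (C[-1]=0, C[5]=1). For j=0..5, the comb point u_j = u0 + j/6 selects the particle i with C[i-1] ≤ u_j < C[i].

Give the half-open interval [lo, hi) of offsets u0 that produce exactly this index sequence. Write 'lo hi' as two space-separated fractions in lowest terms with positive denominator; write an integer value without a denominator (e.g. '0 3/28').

7/96 5/32

C = [5/32, 13/32, 13/32, 9/16, 23/32, 1]
j=0 picked index 0: u0 ∈ [0, 5/32)
j=1 picked index 1: u0 ∈ [-1/96, 23/96)
j=2 picked index 3: u0 ∈ [7/96, 11/48)
j=3 picked index 4: u0 ∈ [1/16, 7/32)
j=4 picked index 5: u0 ∈ [5/96, 1/3)
j=5 picked index 5: u0 ∈ [-11/96, 1/6)
intersection: [7/96, 5/32)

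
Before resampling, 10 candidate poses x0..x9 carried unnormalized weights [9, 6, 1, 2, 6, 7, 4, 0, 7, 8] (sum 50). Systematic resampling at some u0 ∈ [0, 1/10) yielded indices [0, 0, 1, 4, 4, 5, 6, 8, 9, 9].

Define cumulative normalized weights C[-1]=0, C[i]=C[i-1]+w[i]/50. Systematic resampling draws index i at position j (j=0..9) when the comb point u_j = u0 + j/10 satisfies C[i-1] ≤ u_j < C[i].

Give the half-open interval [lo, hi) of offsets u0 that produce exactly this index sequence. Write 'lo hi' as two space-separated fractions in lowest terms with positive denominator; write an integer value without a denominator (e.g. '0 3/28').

C = [9/50, 3/10, 8/25, 9/25, 12/25, 31/50, 7/10, 7/10, 21/25, 1]
j=0 picked index 0: u0 ∈ [0, 9/50)
j=1 picked index 0: u0 ∈ [-1/10, 2/25)
j=2 picked index 1: u0 ∈ [-1/50, 1/10)
j=3 picked index 4: u0 ∈ [3/50, 9/50)
j=4 picked index 4: u0 ∈ [-1/25, 2/25)
j=5 picked index 5: u0 ∈ [-1/50, 3/25)
j=6 picked index 6: u0 ∈ [1/50, 1/10)
j=7 picked index 8: u0 ∈ [0, 7/50)
j=8 picked index 9: u0 ∈ [1/25, 1/5)
j=9 picked index 9: u0 ∈ [-3/50, 1/10)
intersection: [3/50, 2/25)

3/50 2/25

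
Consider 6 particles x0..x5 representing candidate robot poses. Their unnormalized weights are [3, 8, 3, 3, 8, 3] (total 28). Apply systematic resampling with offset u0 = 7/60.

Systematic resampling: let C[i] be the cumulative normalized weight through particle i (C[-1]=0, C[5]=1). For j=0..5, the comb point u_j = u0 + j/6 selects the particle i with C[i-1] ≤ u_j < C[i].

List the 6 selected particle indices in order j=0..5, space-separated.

1 1 2 4 4 5

C = [3/28, 11/28, 1/2, 17/28, 25/28, 1]
j=0: u_0=7/60 ∈ [3/28, 11/28) → index 1
j=1: u_1=17/60 ∈ [3/28, 11/28) → index 1
j=2: u_2=9/20 ∈ [11/28, 1/2) → index 2
j=3: u_3=37/60 ∈ [17/28, 25/28) → index 4
j=4: u_4=47/60 ∈ [17/28, 25/28) → index 4
j=5: u_5=19/20 ∈ [25/28, 1) → index 5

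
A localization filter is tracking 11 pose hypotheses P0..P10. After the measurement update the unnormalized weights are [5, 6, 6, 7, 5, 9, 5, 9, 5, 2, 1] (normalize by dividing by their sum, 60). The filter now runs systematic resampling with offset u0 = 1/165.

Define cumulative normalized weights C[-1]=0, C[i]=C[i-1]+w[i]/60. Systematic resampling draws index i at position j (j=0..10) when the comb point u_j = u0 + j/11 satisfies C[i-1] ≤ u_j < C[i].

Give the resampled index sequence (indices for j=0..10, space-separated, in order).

C = [1/12, 11/60, 17/60, 2/5, 29/60, 19/30, 43/60, 13/15, 19/20, 59/60, 1]
j=0: u_0=1/165 ∈ [0, 1/12) → index 0
j=1: u_1=16/165 ∈ [1/12, 11/60) → index 1
j=2: u_2=31/165 ∈ [11/60, 17/60) → index 2
j=3: u_3=46/165 ∈ [11/60, 17/60) → index 2
j=4: u_4=61/165 ∈ [17/60, 2/5) → index 3
j=5: u_5=76/165 ∈ [2/5, 29/60) → index 4
j=6: u_6=91/165 ∈ [29/60, 19/30) → index 5
j=7: u_7=106/165 ∈ [19/30, 43/60) → index 6
j=8: u_8=11/15 ∈ [43/60, 13/15) → index 7
j=9: u_9=136/165 ∈ [43/60, 13/15) → index 7
j=10: u_10=151/165 ∈ [13/15, 19/20) → index 8

0 1 2 2 3 4 5 6 7 7 8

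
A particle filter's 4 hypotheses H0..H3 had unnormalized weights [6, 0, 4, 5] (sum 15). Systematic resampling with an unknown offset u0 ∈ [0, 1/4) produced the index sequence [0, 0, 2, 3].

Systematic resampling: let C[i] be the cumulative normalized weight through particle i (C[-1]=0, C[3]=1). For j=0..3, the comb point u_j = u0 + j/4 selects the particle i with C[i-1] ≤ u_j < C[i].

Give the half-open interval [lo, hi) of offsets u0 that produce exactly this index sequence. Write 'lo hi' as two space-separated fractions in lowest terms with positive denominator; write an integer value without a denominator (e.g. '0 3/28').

0 3/20

C = [2/5, 2/5, 2/3, 1]
j=0 picked index 0: u0 ∈ [0, 2/5)
j=1 picked index 0: u0 ∈ [-1/4, 3/20)
j=2 picked index 2: u0 ∈ [-1/10, 1/6)
j=3 picked index 3: u0 ∈ [-1/12, 1/4)
intersection: [0, 3/20)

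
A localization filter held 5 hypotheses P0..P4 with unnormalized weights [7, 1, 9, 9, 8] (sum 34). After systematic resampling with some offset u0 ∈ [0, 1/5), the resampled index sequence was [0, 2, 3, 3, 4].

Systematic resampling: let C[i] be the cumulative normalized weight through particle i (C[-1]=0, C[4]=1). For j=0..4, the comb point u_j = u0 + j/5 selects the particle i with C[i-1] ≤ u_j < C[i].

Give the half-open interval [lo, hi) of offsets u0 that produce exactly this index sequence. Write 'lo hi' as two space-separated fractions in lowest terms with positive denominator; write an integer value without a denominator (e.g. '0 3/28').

1/10 14/85

C = [7/34, 4/17, 1/2, 13/17, 1]
j=0 picked index 0: u0 ∈ [0, 7/34)
j=1 picked index 2: u0 ∈ [3/85, 3/10)
j=2 picked index 3: u0 ∈ [1/10, 31/85)
j=3 picked index 3: u0 ∈ [-1/10, 14/85)
j=4 picked index 4: u0 ∈ [-3/85, 1/5)
intersection: [1/10, 14/85)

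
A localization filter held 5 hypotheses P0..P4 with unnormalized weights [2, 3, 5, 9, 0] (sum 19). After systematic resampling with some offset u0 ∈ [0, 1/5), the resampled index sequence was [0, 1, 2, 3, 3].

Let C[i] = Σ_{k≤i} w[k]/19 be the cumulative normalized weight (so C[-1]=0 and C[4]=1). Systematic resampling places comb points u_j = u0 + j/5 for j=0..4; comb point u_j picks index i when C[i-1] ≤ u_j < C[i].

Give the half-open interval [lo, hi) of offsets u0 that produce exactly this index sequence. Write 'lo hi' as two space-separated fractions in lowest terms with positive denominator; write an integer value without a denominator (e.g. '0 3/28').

C = [2/19, 5/19, 10/19, 1, 1]
j=0 picked index 0: u0 ∈ [0, 2/19)
j=1 picked index 1: u0 ∈ [-9/95, 6/95)
j=2 picked index 2: u0 ∈ [-13/95, 12/95)
j=3 picked index 3: u0 ∈ [-7/95, 2/5)
j=4 picked index 3: u0 ∈ [-26/95, 1/5)
intersection: [0, 6/95)

0 6/95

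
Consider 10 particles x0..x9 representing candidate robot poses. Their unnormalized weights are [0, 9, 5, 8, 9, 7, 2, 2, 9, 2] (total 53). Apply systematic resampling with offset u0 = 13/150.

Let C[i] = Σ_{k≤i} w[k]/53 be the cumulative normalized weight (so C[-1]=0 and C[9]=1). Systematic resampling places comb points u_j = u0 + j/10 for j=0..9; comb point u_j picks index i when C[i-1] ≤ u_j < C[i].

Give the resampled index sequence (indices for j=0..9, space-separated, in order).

1 2 3 3 4 5 5 7 8 9

C = [0, 9/53, 14/53, 22/53, 31/53, 38/53, 40/53, 42/53, 51/53, 1]
j=0: u_0=13/150 ∈ [0, 9/53) → index 1
j=1: u_1=14/75 ∈ [9/53, 14/53) → index 2
j=2: u_2=43/150 ∈ [14/53, 22/53) → index 3
j=3: u_3=29/75 ∈ [14/53, 22/53) → index 3
j=4: u_4=73/150 ∈ [22/53, 31/53) → index 4
j=5: u_5=44/75 ∈ [31/53, 38/53) → index 5
j=6: u_6=103/150 ∈ [31/53, 38/53) → index 5
j=7: u_7=59/75 ∈ [40/53, 42/53) → index 7
j=8: u_8=133/150 ∈ [42/53, 51/53) → index 8
j=9: u_9=74/75 ∈ [51/53, 1) → index 9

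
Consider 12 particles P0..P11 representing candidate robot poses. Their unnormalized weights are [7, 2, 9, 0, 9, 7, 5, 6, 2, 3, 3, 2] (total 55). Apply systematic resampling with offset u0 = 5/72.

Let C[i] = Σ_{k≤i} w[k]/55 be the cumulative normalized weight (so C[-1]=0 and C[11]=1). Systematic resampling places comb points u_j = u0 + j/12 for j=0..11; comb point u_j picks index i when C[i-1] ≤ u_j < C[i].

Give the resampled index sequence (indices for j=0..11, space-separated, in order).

C = [7/55, 9/55, 18/55, 18/55, 27/55, 34/55, 39/55, 9/11, 47/55, 10/11, 53/55, 1]
j=0: u_0=5/72 ∈ [0, 7/55) → index 0
j=1: u_1=11/72 ∈ [7/55, 9/55) → index 1
j=2: u_2=17/72 ∈ [9/55, 18/55) → index 2
j=3: u_3=23/72 ∈ [9/55, 18/55) → index 2
j=4: u_4=29/72 ∈ [18/55, 27/55) → index 4
j=5: u_5=35/72 ∈ [18/55, 27/55) → index 4
j=6: u_6=41/72 ∈ [27/55, 34/55) → index 5
j=7: u_7=47/72 ∈ [34/55, 39/55) → index 6
j=8: u_8=53/72 ∈ [39/55, 9/11) → index 7
j=9: u_9=59/72 ∈ [9/11, 47/55) → index 8
j=10: u_10=65/72 ∈ [47/55, 10/11) → index 9
j=11: u_11=71/72 ∈ [53/55, 1) → index 11

0 1 2 2 4 4 5 6 7 8 9 11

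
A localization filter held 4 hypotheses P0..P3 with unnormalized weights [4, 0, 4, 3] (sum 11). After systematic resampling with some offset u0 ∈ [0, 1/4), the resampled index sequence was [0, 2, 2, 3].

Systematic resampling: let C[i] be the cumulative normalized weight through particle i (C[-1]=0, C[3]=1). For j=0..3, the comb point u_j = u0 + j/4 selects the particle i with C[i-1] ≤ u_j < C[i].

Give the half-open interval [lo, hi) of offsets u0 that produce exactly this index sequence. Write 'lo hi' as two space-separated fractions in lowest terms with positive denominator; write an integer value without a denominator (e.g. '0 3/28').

C = [4/11, 4/11, 8/11, 1]
j=0 picked index 0: u0 ∈ [0, 4/11)
j=1 picked index 2: u0 ∈ [5/44, 21/44)
j=2 picked index 2: u0 ∈ [-3/22, 5/22)
j=3 picked index 3: u0 ∈ [-1/44, 1/4)
intersection: [5/44, 5/22)

5/44 5/22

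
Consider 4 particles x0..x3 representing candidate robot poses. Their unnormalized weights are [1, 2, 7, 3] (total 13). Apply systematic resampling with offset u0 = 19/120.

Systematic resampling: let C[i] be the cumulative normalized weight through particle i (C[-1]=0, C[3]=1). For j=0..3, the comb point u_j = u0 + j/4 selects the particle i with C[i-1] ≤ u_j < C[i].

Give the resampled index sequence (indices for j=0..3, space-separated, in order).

1 2 2 3

C = [1/13, 3/13, 10/13, 1]
j=0: u_0=19/120 ∈ [1/13, 3/13) → index 1
j=1: u_1=49/120 ∈ [3/13, 10/13) → index 2
j=2: u_2=79/120 ∈ [3/13, 10/13) → index 2
j=3: u_3=109/120 ∈ [10/13, 1) → index 3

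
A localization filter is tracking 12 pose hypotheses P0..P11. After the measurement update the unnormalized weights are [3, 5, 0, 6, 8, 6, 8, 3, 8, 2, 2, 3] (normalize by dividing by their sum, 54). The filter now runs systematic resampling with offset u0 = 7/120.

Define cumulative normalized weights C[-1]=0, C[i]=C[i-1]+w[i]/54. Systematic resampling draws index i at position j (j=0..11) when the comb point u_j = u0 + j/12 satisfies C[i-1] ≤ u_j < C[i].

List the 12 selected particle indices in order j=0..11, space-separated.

C = [1/18, 4/27, 4/27, 7/27, 11/27, 14/27, 2/3, 13/18, 47/54, 49/54, 17/18, 1]
j=0: u_0=7/120 ∈ [1/18, 4/27) → index 1
j=1: u_1=17/120 ∈ [1/18, 4/27) → index 1
j=2: u_2=9/40 ∈ [4/27, 7/27) → index 3
j=3: u_3=37/120 ∈ [7/27, 11/27) → index 4
j=4: u_4=47/120 ∈ [7/27, 11/27) → index 4
j=5: u_5=19/40 ∈ [11/27, 14/27) → index 5
j=6: u_6=67/120 ∈ [14/27, 2/3) → index 6
j=7: u_7=77/120 ∈ [14/27, 2/3) → index 6
j=8: u_8=29/40 ∈ [13/18, 47/54) → index 8
j=9: u_9=97/120 ∈ [13/18, 47/54) → index 8
j=10: u_10=107/120 ∈ [47/54, 49/54) → index 9
j=11: u_11=39/40 ∈ [17/18, 1) → index 11

1 1 3 4 4 5 6 6 8 8 9 11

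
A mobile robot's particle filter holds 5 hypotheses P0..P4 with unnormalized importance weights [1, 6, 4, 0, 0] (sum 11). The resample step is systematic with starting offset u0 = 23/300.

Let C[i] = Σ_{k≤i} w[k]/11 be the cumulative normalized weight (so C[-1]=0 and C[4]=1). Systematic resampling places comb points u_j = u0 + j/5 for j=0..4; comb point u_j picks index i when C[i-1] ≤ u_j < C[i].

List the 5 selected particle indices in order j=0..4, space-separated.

C = [1/11, 7/11, 1, 1, 1]
j=0: u_0=23/300 ∈ [0, 1/11) → index 0
j=1: u_1=83/300 ∈ [1/11, 7/11) → index 1
j=2: u_2=143/300 ∈ [1/11, 7/11) → index 1
j=3: u_3=203/300 ∈ [7/11, 1) → index 2
j=4: u_4=263/300 ∈ [7/11, 1) → index 2

0 1 1 2 2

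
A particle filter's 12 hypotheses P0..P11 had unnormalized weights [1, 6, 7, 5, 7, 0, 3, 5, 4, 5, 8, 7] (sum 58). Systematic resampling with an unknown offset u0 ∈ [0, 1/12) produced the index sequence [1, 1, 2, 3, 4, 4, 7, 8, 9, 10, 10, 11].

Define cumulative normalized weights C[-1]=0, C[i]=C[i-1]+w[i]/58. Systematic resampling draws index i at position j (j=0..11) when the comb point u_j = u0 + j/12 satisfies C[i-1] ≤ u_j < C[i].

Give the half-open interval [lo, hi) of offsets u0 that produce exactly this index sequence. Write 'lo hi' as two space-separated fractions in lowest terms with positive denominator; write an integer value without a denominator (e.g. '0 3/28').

1/58 11/348

C = [1/58, 7/58, 7/29, 19/58, 13/29, 13/29, 1/2, 17/29, 19/29, 43/58, 51/58, 1]
j=0 picked index 1: u0 ∈ [1/58, 7/58)
j=1 picked index 1: u0 ∈ [-23/348, 13/348)
j=2 picked index 2: u0 ∈ [-4/87, 13/174)
j=3 picked index 3: u0 ∈ [-1/116, 9/116)
j=4 picked index 4: u0 ∈ [-1/174, 10/87)
j=5 picked index 4: u0 ∈ [-31/348, 11/348)
j=6 picked index 7: u0 ∈ [0, 5/58)
j=7 picked index 8: u0 ∈ [1/348, 25/348)
j=8 picked index 9: u0 ∈ [-1/87, 13/174)
j=9 picked index 10: u0 ∈ [-1/116, 15/116)
j=10 picked index 10: u0 ∈ [-8/87, 4/87)
j=11 picked index 11: u0 ∈ [-13/348, 1/12)
intersection: [1/58, 11/348)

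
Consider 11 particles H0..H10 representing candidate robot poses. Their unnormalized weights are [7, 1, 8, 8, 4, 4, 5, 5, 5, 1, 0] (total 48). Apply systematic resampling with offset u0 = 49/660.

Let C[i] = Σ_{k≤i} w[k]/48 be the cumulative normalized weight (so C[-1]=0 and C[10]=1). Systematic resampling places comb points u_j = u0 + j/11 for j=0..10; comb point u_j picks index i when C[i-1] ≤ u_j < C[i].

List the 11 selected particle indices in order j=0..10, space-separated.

C = [7/48, 1/6, 1/3, 1/2, 7/12, 2/3, 37/48, 7/8, 47/48, 1, 1]
j=0: u_0=49/660 ∈ [0, 7/48) → index 0
j=1: u_1=109/660 ∈ [7/48, 1/6) → index 1
j=2: u_2=169/660 ∈ [1/6, 1/3) → index 2
j=3: u_3=229/660 ∈ [1/3, 1/2) → index 3
j=4: u_4=289/660 ∈ [1/3, 1/2) → index 3
j=5: u_5=349/660 ∈ [1/2, 7/12) → index 4
j=6: u_6=409/660 ∈ [7/12, 2/3) → index 5
j=7: u_7=469/660 ∈ [2/3, 37/48) → index 6
j=8: u_8=529/660 ∈ [37/48, 7/8) → index 7
j=9: u_9=589/660 ∈ [7/8, 47/48) → index 8
j=10: u_10=59/60 ∈ [47/48, 1) → index 9

0 1 2 3 3 4 5 6 7 8 9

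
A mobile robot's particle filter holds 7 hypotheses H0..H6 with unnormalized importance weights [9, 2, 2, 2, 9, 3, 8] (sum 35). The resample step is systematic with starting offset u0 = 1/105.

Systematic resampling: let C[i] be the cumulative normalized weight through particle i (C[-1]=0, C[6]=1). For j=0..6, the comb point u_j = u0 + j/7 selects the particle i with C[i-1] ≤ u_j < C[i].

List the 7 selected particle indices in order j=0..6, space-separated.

C = [9/35, 11/35, 13/35, 3/7, 24/35, 27/35, 1]
j=0: u_0=1/105 ∈ [0, 9/35) → index 0
j=1: u_1=16/105 ∈ [0, 9/35) → index 0
j=2: u_2=31/105 ∈ [9/35, 11/35) → index 1
j=3: u_3=46/105 ∈ [3/7, 24/35) → index 4
j=4: u_4=61/105 ∈ [3/7, 24/35) → index 4
j=5: u_5=76/105 ∈ [24/35, 27/35) → index 5
j=6: u_6=13/15 ∈ [27/35, 1) → index 6

0 0 1 4 4 5 6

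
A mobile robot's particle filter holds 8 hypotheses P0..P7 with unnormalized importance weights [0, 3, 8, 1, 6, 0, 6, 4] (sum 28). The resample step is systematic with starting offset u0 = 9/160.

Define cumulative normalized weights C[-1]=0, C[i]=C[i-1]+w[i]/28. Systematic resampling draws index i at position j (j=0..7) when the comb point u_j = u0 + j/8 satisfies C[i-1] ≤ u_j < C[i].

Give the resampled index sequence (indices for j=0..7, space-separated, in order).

C = [0, 3/28, 11/28, 3/7, 9/14, 9/14, 6/7, 1]
j=0: u_0=9/160 ∈ [0, 3/28) → index 1
j=1: u_1=29/160 ∈ [3/28, 11/28) → index 2
j=2: u_2=49/160 ∈ [3/28, 11/28) → index 2
j=3: u_3=69/160 ∈ [3/7, 9/14) → index 4
j=4: u_4=89/160 ∈ [3/7, 9/14) → index 4
j=5: u_5=109/160 ∈ [9/14, 6/7) → index 6
j=6: u_6=129/160 ∈ [9/14, 6/7) → index 6
j=7: u_7=149/160 ∈ [6/7, 1) → index 7

1 2 2 4 4 6 6 7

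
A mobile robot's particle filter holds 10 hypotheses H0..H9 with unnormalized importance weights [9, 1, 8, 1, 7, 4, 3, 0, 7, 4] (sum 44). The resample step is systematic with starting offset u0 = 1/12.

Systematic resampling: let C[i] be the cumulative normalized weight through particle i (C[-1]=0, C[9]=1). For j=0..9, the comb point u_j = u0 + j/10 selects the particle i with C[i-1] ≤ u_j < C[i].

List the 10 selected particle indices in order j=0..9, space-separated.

0 0 2 2 4 4 6 8 8 9

C = [9/44, 5/22, 9/22, 19/44, 13/22, 15/22, 3/4, 3/4, 10/11, 1]
j=0: u_0=1/12 ∈ [0, 9/44) → index 0
j=1: u_1=11/60 ∈ [0, 9/44) → index 0
j=2: u_2=17/60 ∈ [5/22, 9/22) → index 2
j=3: u_3=23/60 ∈ [5/22, 9/22) → index 2
j=4: u_4=29/60 ∈ [19/44, 13/22) → index 4
j=5: u_5=7/12 ∈ [19/44, 13/22) → index 4
j=6: u_6=41/60 ∈ [15/22, 3/4) → index 6
j=7: u_7=47/60 ∈ [3/4, 10/11) → index 8
j=8: u_8=53/60 ∈ [3/4, 10/11) → index 8
j=9: u_9=59/60 ∈ [10/11, 1) → index 9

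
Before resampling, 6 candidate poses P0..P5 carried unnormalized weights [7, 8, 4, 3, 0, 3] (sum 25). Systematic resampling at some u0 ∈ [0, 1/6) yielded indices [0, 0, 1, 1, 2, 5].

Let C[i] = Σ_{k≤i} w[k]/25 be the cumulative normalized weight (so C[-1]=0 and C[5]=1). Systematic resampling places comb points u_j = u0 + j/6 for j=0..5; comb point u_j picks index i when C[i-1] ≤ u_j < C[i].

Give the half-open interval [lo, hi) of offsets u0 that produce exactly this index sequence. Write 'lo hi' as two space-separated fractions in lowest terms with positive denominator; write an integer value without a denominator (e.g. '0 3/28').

7/150 7/75

C = [7/25, 3/5, 19/25, 22/25, 22/25, 1]
j=0 picked index 0: u0 ∈ [0, 7/25)
j=1 picked index 0: u0 ∈ [-1/6, 17/150)
j=2 picked index 1: u0 ∈ [-4/75, 4/15)
j=3 picked index 1: u0 ∈ [-11/50, 1/10)
j=4 picked index 2: u0 ∈ [-1/15, 7/75)
j=5 picked index 5: u0 ∈ [7/150, 1/6)
intersection: [7/150, 7/75)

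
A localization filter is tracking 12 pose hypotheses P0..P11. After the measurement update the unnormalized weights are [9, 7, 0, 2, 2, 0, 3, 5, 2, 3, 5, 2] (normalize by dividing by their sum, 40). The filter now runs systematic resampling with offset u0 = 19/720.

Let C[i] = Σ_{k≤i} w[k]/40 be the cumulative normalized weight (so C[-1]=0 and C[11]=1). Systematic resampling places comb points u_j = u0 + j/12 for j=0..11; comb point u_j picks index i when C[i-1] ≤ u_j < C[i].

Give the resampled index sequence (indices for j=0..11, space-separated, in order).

0 0 0 1 1 3 6 7 7 9 10 10

C = [9/40, 2/5, 2/5, 9/20, 1/2, 1/2, 23/40, 7/10, 3/4, 33/40, 19/20, 1]
j=0: u_0=19/720 ∈ [0, 9/40) → index 0
j=1: u_1=79/720 ∈ [0, 9/40) → index 0
j=2: u_2=139/720 ∈ [0, 9/40) → index 0
j=3: u_3=199/720 ∈ [9/40, 2/5) → index 1
j=4: u_4=259/720 ∈ [9/40, 2/5) → index 1
j=5: u_5=319/720 ∈ [2/5, 9/20) → index 3
j=6: u_6=379/720 ∈ [1/2, 23/40) → index 6
j=7: u_7=439/720 ∈ [23/40, 7/10) → index 7
j=8: u_8=499/720 ∈ [23/40, 7/10) → index 7
j=9: u_9=559/720 ∈ [3/4, 33/40) → index 9
j=10: u_10=619/720 ∈ [33/40, 19/20) → index 10
j=11: u_11=679/720 ∈ [33/40, 19/20) → index 10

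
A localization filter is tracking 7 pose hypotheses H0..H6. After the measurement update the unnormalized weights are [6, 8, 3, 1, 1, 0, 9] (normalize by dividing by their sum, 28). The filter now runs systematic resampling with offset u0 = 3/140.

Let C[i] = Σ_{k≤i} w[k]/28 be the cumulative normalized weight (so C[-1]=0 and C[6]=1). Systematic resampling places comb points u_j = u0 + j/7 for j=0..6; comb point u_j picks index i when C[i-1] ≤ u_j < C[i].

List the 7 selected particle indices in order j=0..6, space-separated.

0 0 1 1 2 6 6

C = [3/14, 1/2, 17/28, 9/14, 19/28, 19/28, 1]
j=0: u_0=3/140 ∈ [0, 3/14) → index 0
j=1: u_1=23/140 ∈ [0, 3/14) → index 0
j=2: u_2=43/140 ∈ [3/14, 1/2) → index 1
j=3: u_3=9/20 ∈ [3/14, 1/2) → index 1
j=4: u_4=83/140 ∈ [1/2, 17/28) → index 2
j=5: u_5=103/140 ∈ [19/28, 1) → index 6
j=6: u_6=123/140 ∈ [19/28, 1) → index 6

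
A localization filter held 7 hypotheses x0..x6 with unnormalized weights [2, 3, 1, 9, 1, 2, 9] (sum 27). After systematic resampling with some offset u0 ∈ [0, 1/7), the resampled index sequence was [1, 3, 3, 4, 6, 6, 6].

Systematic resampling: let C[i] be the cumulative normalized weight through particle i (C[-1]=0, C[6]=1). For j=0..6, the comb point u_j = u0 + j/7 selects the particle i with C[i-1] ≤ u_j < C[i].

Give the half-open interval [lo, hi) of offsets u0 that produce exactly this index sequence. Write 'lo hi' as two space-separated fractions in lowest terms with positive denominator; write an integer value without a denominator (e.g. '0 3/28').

8/63 1/7

C = [2/27, 5/27, 2/9, 5/9, 16/27, 2/3, 1]
j=0 picked index 1: u0 ∈ [2/27, 5/27)
j=1 picked index 3: u0 ∈ [5/63, 26/63)
j=2 picked index 3: u0 ∈ [-4/63, 17/63)
j=3 picked index 4: u0 ∈ [8/63, 31/189)
j=4 picked index 6: u0 ∈ [2/21, 3/7)
j=5 picked index 6: u0 ∈ [-1/21, 2/7)
j=6 picked index 6: u0 ∈ [-4/21, 1/7)
intersection: [8/63, 1/7)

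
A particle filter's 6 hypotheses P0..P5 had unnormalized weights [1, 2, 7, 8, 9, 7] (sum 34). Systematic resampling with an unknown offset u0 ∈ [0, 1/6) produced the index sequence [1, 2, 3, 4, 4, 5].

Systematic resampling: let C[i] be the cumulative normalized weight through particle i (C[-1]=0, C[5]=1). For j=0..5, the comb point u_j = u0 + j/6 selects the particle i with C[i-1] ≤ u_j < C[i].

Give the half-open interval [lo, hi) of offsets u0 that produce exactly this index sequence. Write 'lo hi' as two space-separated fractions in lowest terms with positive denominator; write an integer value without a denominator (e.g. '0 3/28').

C = [1/34, 3/34, 5/17, 9/17, 27/34, 1]
j=0 picked index 1: u0 ∈ [1/34, 3/34)
j=1 picked index 2: u0 ∈ [-4/51, 13/102)
j=2 picked index 3: u0 ∈ [-2/51, 10/51)
j=3 picked index 4: u0 ∈ [1/34, 5/17)
j=4 picked index 4: u0 ∈ [-7/51, 13/102)
j=5 picked index 5: u0 ∈ [-2/51, 1/6)
intersection: [1/34, 3/34)

1/34 3/34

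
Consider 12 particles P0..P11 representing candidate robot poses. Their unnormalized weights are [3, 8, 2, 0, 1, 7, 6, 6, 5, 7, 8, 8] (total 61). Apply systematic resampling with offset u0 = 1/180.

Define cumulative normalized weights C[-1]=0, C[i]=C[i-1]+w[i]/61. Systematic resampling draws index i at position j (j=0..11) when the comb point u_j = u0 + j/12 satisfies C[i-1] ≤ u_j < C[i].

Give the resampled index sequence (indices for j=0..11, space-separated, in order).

C = [3/61, 11/61, 13/61, 13/61, 14/61, 21/61, 27/61, 33/61, 38/61, 45/61, 53/61, 1]
j=0: u_0=1/180 ∈ [0, 3/61) → index 0
j=1: u_1=4/45 ∈ [3/61, 11/61) → index 1
j=2: u_2=31/180 ∈ [3/61, 11/61) → index 1
j=3: u_3=23/90 ∈ [14/61, 21/61) → index 5
j=4: u_4=61/180 ∈ [14/61, 21/61) → index 5
j=5: u_5=19/45 ∈ [21/61, 27/61) → index 6
j=6: u_6=91/180 ∈ [27/61, 33/61) → index 7
j=7: u_7=53/90 ∈ [33/61, 38/61) → index 8
j=8: u_8=121/180 ∈ [38/61, 45/61) → index 9
j=9: u_9=34/45 ∈ [45/61, 53/61) → index 10
j=10: u_10=151/180 ∈ [45/61, 53/61) → index 10
j=11: u_11=83/90 ∈ [53/61, 1) → index 11

0 1 1 5 5 6 7 8 9 10 10 11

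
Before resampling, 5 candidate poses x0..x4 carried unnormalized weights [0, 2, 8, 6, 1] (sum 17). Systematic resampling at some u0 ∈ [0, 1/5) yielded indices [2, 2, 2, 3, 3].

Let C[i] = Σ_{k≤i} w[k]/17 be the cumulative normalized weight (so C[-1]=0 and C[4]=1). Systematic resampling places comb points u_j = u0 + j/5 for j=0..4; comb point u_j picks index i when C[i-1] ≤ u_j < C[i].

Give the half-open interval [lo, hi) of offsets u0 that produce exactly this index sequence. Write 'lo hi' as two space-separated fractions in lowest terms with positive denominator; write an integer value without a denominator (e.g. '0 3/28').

C = [0, 2/17, 10/17, 16/17, 1]
j=0 picked index 2: u0 ∈ [2/17, 10/17)
j=1 picked index 2: u0 ∈ [-7/85, 33/85)
j=2 picked index 2: u0 ∈ [-24/85, 16/85)
j=3 picked index 3: u0 ∈ [-1/85, 29/85)
j=4 picked index 3: u0 ∈ [-18/85, 12/85)
intersection: [2/17, 12/85)

2/17 12/85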